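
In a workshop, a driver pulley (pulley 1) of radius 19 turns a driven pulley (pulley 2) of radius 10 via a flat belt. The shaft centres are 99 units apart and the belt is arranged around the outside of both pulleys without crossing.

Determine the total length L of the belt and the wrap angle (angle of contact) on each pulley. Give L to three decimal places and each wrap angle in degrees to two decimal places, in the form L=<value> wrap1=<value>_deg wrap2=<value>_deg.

open belt: β = asin((r2−r1)/C) = asin(-9/99) = -5.2159°
wrap1 = π − 2β = 190.4318°
wrap2 = π + 2β = 169.5682°
tangent length = C·cosβ = 98.5901
L = r1·wrap1 + r2·wrap2 + 2·C·cosβ = 19·3.3237 + 10·2.9595 + 2·98.5901 = 289.9249

L=289.925 wrap1=190.43_deg wrap2=169.57_deg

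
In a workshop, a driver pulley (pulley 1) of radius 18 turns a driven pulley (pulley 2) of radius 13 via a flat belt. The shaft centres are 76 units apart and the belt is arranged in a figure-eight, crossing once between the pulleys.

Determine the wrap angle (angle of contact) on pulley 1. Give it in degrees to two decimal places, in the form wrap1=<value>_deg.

wrap1=228.15_deg

crossed belt: β = asin((r1+r2)/C) = asin(31/76) = 24.0727°
wrap1 = wrap2 = π + 2β = 228.1453°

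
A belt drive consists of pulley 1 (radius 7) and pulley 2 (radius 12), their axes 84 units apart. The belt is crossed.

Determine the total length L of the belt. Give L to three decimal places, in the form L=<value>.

L=232.006

crossed belt: β = asin((r1+r2)/C) = asin(19/84) = 13.0729°
wrap1 = wrap2 = π + 2β = 206.1458°
tangent length = C·cosβ = 81.8230
L = (r1+r2)·wrap + 2·C·cosβ = 19·3.5979 + 2·81.8230 = 232.0065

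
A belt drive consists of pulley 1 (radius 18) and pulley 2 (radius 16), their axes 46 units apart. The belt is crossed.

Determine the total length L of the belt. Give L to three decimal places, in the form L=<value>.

crossed belt: β = asin((r1+r2)/C) = asin(34/46) = 47.6574°
wrap1 = wrap2 = π + 2β = 275.3148°
tangent length = C·cosβ = 30.9839
L = (r1+r2)·wrap + 2·C·cosβ = 34·4.8051 + 2·30.9839 = 225.3428

L=225.343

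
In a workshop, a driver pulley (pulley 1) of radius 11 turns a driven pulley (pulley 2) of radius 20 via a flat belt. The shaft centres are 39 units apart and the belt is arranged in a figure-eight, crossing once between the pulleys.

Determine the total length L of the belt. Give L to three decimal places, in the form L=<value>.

L=201.683

crossed belt: β = asin((r1+r2)/C) = asin(31/39) = 52.6431°
wrap1 = wrap2 = π + 2β = 285.2863°
tangent length = C·cosβ = 23.6643
L = (r1+r2)·wrap + 2·C·cosβ = 31·4.9792 + 2·23.6643 = 201.6834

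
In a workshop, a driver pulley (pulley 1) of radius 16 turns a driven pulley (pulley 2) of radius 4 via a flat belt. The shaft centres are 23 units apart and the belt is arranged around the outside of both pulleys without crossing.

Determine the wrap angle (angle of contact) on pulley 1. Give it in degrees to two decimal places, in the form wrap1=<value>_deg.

wrap1=242.90_deg

open belt: β = asin((r2−r1)/C) = asin(-12/23) = -31.4490°
wrap1 = π − 2β = 242.8980°
wrap2 = π + 2β = 117.1020°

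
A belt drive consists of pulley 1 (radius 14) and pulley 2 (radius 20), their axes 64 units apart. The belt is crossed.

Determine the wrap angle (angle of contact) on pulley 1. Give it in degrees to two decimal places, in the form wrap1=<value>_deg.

wrap1=244.18_deg

crossed belt: β = asin((r1+r2)/C) = asin(34/64) = 32.0900°
wrap1 = wrap2 = π + 2β = 244.1799°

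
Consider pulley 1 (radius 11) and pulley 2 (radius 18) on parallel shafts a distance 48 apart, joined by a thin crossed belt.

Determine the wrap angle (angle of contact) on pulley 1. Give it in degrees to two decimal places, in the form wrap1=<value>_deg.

crossed belt: β = asin((r1+r2)/C) = asin(29/48) = 37.1689°
wrap1 = wrap2 = π + 2β = 254.3378°

wrap1=254.34_deg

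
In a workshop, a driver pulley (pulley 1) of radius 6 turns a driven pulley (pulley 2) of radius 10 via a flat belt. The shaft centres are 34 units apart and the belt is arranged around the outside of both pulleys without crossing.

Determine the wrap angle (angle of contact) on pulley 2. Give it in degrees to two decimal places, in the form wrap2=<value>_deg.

open belt: β = asin((r2−r1)/C) = asin(4/34) = 6.7563°
wrap1 = π − 2β = 166.4873°
wrap2 = π + 2β = 193.5127°

wrap2=193.51_deg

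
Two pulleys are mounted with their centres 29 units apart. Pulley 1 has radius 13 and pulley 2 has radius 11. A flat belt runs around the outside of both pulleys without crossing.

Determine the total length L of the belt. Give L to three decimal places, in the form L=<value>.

open belt: β = asin((r2−r1)/C) = asin(-2/29) = -3.9546°
wrap1 = π − 2β = 187.9091°
wrap2 = π + 2β = 172.0909°
tangent length = C·cosβ = 28.9310
L = r1·wrap1 + r2·wrap2 + 2·C·cosβ = 13·3.2796 + 11·3.0036 + 2·28.9310 = 133.5362

L=133.536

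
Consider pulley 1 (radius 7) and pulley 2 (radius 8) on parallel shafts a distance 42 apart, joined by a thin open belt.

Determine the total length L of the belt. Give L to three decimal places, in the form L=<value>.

L=131.148

open belt: β = asin((r2−r1)/C) = asin(1/42) = 1.3643°
wrap1 = π − 2β = 177.2714°
wrap2 = π + 2β = 182.7286°
tangent length = C·cosβ = 41.9881
L = r1·wrap1 + r2·wrap2 + 2·C·cosβ = 7·3.0940 + 8·3.1892 + 2·41.9881 = 131.1477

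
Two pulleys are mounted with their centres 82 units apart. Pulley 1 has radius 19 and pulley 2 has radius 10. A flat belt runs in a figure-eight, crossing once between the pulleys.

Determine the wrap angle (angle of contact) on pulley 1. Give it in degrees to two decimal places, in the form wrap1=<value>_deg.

crossed belt: β = asin((r1+r2)/C) = asin(29/82) = 20.7113°
wrap1 = wrap2 = π + 2β = 221.4225°

wrap1=221.42_deg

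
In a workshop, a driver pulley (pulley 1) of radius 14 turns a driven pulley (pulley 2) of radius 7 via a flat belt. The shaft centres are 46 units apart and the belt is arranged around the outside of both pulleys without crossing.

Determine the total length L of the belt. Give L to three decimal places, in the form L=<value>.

L=159.041

open belt: β = asin((r2−r1)/C) = asin(-7/46) = -8.7529°
wrap1 = π − 2β = 197.5059°
wrap2 = π + 2β = 162.4941°
tangent length = C·cosβ = 45.4643
L = r1·wrap1 + r2·wrap2 + 2·C·cosβ = 14·3.4471 + 7·2.8361 + 2·45.4643 = 159.0407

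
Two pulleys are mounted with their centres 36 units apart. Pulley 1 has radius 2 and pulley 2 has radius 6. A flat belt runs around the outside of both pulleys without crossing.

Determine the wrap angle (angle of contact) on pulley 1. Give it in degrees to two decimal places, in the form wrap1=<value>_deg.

open belt: β = asin((r2−r1)/C) = asin(4/36) = 6.3794°
wrap1 = π − 2β = 167.2413°
wrap2 = π + 2β = 192.7587°

wrap1=167.24_deg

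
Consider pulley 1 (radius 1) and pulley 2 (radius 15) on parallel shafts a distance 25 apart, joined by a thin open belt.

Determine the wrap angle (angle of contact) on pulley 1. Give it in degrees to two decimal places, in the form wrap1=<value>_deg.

wrap1=111.89_deg

open belt: β = asin((r2−r1)/C) = asin(14/25) = 34.0558°
wrap1 = π − 2β = 111.8884°
wrap2 = π + 2β = 248.1116°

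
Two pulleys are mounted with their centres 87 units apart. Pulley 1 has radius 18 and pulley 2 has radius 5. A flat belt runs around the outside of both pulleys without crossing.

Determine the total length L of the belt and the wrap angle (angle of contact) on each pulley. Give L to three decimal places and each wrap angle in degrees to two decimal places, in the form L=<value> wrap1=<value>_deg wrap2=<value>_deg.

L=248.203 wrap1=197.19_deg wrap2=162.81_deg

open belt: β = asin((r2−r1)/C) = asin(-13/87) = -8.5936°
wrap1 = π − 2β = 197.1872°
wrap2 = π + 2β = 162.8128°
tangent length = C·cosβ = 86.0233
L = r1·wrap1 + r2·wrap2 + 2·C·cosβ = 18·3.4416 + 5·2.8416 + 2·86.0233 = 248.2028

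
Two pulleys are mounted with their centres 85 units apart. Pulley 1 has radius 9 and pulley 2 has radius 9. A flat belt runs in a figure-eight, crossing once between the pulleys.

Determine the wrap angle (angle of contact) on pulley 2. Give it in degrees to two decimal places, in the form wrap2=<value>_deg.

wrap2=204.45_deg

crossed belt: β = asin((r1+r2)/C) = asin(18/85) = 12.2258°
wrap1 = wrap2 = π + 2β = 204.4516°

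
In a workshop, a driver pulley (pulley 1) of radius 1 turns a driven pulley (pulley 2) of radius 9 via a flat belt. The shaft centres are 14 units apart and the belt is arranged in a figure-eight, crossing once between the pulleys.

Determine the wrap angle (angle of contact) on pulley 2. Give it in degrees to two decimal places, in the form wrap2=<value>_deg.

crossed belt: β = asin((r1+r2)/C) = asin(10/14) = 45.5847°
wrap1 = wrap2 = π + 2β = 271.1694°

wrap2=271.17_deg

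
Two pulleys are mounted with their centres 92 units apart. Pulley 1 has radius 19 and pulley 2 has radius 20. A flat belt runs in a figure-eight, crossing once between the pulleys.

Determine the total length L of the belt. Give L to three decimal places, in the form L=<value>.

L=323.317

crossed belt: β = asin((r1+r2)/C) = asin(39/92) = 25.0819°
wrap1 = wrap2 = π + 2β = 230.1638°
tangent length = C·cosβ = 83.3247
L = (r1+r2)·wrap + 2·C·cosβ = 39·4.0171 + 2·83.3247 = 323.3168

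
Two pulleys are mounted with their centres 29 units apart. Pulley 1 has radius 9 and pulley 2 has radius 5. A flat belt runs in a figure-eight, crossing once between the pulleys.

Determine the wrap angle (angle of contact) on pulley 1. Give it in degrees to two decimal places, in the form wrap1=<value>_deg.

wrap1=237.73_deg

crossed belt: β = asin((r1+r2)/C) = asin(14/29) = 28.8657°
wrap1 = wrap2 = π + 2β = 237.7315°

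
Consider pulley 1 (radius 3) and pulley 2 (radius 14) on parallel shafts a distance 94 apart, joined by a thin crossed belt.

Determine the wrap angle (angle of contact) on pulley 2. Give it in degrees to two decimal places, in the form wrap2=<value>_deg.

wrap2=200.84_deg

crossed belt: β = asin((r1+r2)/C) = asin(17/94) = 10.4193°
wrap1 = wrap2 = π + 2β = 200.8387°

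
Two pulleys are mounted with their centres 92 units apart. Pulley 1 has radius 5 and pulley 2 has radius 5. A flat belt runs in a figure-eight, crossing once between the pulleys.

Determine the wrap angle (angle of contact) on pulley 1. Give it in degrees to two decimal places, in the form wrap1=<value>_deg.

crossed belt: β = asin((r1+r2)/C) = asin(10/92) = 6.2401°
wrap1 = wrap2 = π + 2β = 192.4803°

wrap1=192.48_deg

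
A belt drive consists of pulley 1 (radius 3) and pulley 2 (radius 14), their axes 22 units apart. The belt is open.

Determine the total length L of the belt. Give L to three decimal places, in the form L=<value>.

open belt: β = asin((r2−r1)/C) = asin(11/22) = 30.0000°
wrap1 = π − 2β = 120.0000°
wrap2 = π + 2β = 240.0000°
tangent length = C·cosβ = 19.0526
L = r1·wrap1 + r2·wrap2 + 2·C·cosβ = 3·2.0944 + 14·4.1888 + 2·19.0526 = 103.0314

L=103.031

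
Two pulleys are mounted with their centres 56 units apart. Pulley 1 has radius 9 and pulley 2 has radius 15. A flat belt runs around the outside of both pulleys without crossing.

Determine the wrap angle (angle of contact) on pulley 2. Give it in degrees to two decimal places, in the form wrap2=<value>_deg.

open belt: β = asin((r2−r1)/C) = asin(6/56) = 6.1506°
wrap1 = π − 2β = 167.6987°
wrap2 = π + 2β = 192.3013°

wrap2=192.30_deg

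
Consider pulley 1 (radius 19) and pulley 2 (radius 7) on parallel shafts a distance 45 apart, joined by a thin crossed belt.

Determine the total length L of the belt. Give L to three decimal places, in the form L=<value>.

L=187.171

crossed belt: β = asin((r1+r2)/C) = asin(26/45) = 35.2944°
wrap1 = wrap2 = π + 2β = 250.5888°
tangent length = C·cosβ = 36.7287
L = (r1+r2)·wrap + 2·C·cosβ = 26·4.3736 + 2·36.7287 = 187.1711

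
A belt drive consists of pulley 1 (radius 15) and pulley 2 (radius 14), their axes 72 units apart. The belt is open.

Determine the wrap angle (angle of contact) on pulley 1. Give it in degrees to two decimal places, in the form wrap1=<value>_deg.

open belt: β = asin((r2−r1)/C) = asin(-1/72) = -0.7958°
wrap1 = π − 2β = 181.5916°
wrap2 = π + 2β = 178.4084°

wrap1=181.59_deg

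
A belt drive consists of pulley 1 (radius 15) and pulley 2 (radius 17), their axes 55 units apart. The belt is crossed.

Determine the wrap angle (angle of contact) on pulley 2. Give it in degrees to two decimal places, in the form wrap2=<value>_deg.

wrap2=251.16_deg

crossed belt: β = asin((r1+r2)/C) = asin(32/55) = 35.5785°
wrap1 = wrap2 = π + 2β = 251.1571°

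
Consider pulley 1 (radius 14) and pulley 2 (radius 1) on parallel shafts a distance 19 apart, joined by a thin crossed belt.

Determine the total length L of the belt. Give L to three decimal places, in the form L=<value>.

crossed belt: β = asin((r1+r2)/C) = asin(15/19) = 52.1364°
wrap1 = wrap2 = π + 2β = 284.2727°
tangent length = C·cosβ = 11.6619
L = (r1+r2)·wrap + 2·C·cosβ = 15·4.9615 + 2·11.6619 = 97.7462

L=97.746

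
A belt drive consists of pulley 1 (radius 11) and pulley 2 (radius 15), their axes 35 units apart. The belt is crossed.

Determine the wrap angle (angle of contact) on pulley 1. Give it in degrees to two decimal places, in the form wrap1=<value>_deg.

crossed belt: β = asin((r1+r2)/C) = asin(26/35) = 47.9754°
wrap1 = wrap2 = π + 2β = 275.9507°

wrap1=275.95_deg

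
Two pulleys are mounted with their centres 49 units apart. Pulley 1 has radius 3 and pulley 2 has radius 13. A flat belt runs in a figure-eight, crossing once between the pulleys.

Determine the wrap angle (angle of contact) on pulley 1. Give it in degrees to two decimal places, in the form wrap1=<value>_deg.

wrap1=218.12_deg

crossed belt: β = asin((r1+r2)/C) = asin(16/49) = 19.0583°
wrap1 = wrap2 = π + 2β = 218.1167°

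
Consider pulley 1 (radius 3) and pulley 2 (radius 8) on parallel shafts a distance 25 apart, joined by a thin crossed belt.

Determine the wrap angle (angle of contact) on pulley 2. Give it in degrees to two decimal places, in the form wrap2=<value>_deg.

crossed belt: β = asin((r1+r2)/C) = asin(11/25) = 26.1039°
wrap1 = wrap2 = π + 2β = 232.2078°

wrap2=232.21_deg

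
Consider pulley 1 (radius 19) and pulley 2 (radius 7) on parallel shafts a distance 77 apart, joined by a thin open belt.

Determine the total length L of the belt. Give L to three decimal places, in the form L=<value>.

L=237.555

open belt: β = asin((r2−r1)/C) = asin(-12/77) = -8.9658°
wrap1 = π − 2β = 197.9315°
wrap2 = π + 2β = 162.0685°
tangent length = C·cosβ = 76.0592
L = r1·wrap1 + r2·wrap2 + 2·C·cosβ = 19·3.4546 + 7·2.8286 + 2·76.0592 = 237.5554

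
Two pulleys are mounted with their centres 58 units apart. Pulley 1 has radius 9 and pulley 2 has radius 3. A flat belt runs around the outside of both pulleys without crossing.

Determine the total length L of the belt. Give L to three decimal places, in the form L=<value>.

open belt: β = asin((r2−r1)/C) = asin(-6/58) = -5.9378°
wrap1 = π − 2β = 191.8755°
wrap2 = π + 2β = 168.1245°
tangent length = C·cosβ = 57.6888
L = r1·wrap1 + r2·wrap2 + 2·C·cosβ = 9·3.3489 + 3·2.9343 + 2·57.6888 = 154.3204

L=154.320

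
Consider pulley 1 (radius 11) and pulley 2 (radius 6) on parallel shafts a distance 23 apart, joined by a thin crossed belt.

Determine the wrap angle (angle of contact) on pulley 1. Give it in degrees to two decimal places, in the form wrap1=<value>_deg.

wrap1=275.31_deg

crossed belt: β = asin((r1+r2)/C) = asin(17/23) = 47.6574°
wrap1 = wrap2 = π + 2β = 275.3148°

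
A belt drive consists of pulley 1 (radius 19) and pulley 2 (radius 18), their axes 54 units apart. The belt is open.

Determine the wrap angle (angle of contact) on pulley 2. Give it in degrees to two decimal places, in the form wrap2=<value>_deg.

wrap2=177.88_deg

open belt: β = asin((r2−r1)/C) = asin(-1/54) = -1.0611°
wrap1 = π − 2β = 182.1222°
wrap2 = π + 2β = 177.8778°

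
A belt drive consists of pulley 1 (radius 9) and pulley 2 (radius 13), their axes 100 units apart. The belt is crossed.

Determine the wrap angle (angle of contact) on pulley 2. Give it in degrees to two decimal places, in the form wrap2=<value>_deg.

crossed belt: β = asin((r1+r2)/C) = asin(22/100) = 12.7090°
wrap1 = wrap2 = π + 2β = 205.4181°

wrap2=205.42_deg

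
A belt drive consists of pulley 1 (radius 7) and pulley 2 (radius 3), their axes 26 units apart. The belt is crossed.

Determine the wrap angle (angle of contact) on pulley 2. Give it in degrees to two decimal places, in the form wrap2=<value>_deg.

wrap2=225.24_deg

crossed belt: β = asin((r1+r2)/C) = asin(10/26) = 22.6199°
wrap1 = wrap2 = π + 2β = 225.2397°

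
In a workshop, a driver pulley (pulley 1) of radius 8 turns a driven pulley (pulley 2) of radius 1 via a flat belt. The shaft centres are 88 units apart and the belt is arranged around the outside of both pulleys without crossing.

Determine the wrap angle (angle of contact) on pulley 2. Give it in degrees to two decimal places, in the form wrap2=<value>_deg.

wrap2=170.88_deg

open belt: β = asin((r2−r1)/C) = asin(-7/88) = -4.5624°
wrap1 = π − 2β = 189.1249°
wrap2 = π + 2β = 170.8751°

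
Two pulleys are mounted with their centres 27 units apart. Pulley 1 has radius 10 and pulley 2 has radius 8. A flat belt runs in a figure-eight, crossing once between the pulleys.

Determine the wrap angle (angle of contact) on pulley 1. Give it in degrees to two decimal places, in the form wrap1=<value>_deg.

crossed belt: β = asin((r1+r2)/C) = asin(18/27) = 41.8103°
wrap1 = wrap2 = π + 2β = 263.6206°

wrap1=263.62_deg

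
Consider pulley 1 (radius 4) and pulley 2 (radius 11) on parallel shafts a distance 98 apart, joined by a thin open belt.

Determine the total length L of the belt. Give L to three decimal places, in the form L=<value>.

L=243.624

open belt: β = asin((r2−r1)/C) = asin(7/98) = 4.0960°
wrap1 = π − 2β = 171.8079°
wrap2 = π + 2β = 188.1921°
tangent length = C·cosβ = 97.7497
L = r1·wrap1 + r2·wrap2 + 2·C·cosβ = 4·2.9986 + 11·3.2846 + 2·97.7497 = 243.6241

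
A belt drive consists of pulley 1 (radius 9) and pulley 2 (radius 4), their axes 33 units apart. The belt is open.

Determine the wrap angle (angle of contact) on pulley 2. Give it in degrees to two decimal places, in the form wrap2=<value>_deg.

wrap2=162.57_deg

open belt: β = asin((r2−r1)/C) = asin(-5/33) = -8.7147°
wrap1 = π − 2β = 197.4295°
wrap2 = π + 2β = 162.5705°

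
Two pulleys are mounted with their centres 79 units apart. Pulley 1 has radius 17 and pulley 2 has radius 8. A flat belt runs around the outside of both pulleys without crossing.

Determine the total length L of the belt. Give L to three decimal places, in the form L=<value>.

open belt: β = asin((r2−r1)/C) = asin(-9/79) = -6.5416°
wrap1 = π − 2β = 193.0831°
wrap2 = π + 2β = 166.9169°
tangent length = C·cosβ = 78.4857
L = r1·wrap1 + r2·wrap2 + 2·C·cosβ = 17·3.3699 + 8·2.9132 + 2·78.4857 = 237.5662

L=237.566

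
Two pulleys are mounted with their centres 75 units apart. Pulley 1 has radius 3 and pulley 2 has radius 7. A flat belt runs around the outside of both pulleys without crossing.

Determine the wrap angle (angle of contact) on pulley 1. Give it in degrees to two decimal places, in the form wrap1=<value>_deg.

open belt: β = asin((r2−r1)/C) = asin(4/75) = 3.0572°
wrap1 = π − 2β = 173.8855°
wrap2 = π + 2β = 186.1145°

wrap1=173.89_deg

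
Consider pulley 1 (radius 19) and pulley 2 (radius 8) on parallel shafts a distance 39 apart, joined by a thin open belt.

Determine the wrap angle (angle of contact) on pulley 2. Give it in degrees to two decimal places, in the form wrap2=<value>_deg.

wrap2=147.23_deg

open belt: β = asin((r2−r1)/C) = asin(-11/39) = -16.3827°
wrap1 = π − 2β = 212.7653°
wrap2 = π + 2β = 147.2347°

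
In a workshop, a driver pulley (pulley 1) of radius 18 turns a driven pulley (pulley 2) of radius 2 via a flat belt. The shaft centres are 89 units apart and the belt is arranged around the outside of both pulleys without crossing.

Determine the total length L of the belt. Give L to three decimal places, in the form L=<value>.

L=243.716

open belt: β = asin((r2−r1)/C) = asin(-16/89) = -10.3567°
wrap1 = π − 2β = 200.7133°
wrap2 = π + 2β = 159.2867°
tangent length = C·cosβ = 87.5500
L = r1·wrap1 + r2·wrap2 + 2·C·cosβ = 18·3.5031 + 2·2.7801 + 2·87.5500 = 243.7161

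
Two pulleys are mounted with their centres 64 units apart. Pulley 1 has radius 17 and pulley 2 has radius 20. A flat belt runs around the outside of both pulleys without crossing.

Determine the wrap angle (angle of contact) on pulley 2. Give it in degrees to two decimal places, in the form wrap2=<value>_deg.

open belt: β = asin((r2−r1)/C) = asin(3/64) = 2.6867°
wrap1 = π − 2β = 174.6266°
wrap2 = π + 2β = 185.3734°

wrap2=185.37_deg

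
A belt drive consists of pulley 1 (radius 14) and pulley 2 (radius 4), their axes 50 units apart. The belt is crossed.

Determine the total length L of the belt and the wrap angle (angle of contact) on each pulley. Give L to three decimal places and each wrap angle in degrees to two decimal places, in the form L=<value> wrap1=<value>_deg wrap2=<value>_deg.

crossed belt: β = asin((r1+r2)/C) = asin(18/50) = 21.1002°
wrap1 = wrap2 = π + 2β = 222.2004°
tangent length = C·cosβ = 46.6476
L = (r1+r2)·wrap + 2·C·cosβ = 18·3.8781 + 2·46.6476 = 163.1015

L=163.102 wrap1=222.20_deg wrap2=222.20_deg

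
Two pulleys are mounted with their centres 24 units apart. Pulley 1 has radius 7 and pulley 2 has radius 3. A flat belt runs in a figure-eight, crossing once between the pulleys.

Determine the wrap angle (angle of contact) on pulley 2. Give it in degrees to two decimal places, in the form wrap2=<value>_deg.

crossed belt: β = asin((r1+r2)/C) = asin(10/24) = 24.6243°
wrap1 = wrap2 = π + 2β = 229.2486°

wrap2=229.25_deg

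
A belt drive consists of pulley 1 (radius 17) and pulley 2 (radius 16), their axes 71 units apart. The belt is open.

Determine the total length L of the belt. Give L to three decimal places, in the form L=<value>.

open belt: β = asin((r2−r1)/C) = asin(-1/71) = -0.8070°
wrap1 = π − 2β = 181.6140°
wrap2 = π + 2β = 178.3860°
tangent length = C·cosβ = 70.9930
L = r1·wrap1 + r2·wrap2 + 2·C·cosβ = 17·3.1698 + 16·3.1134 + 2·70.9930 = 245.6866

L=245.687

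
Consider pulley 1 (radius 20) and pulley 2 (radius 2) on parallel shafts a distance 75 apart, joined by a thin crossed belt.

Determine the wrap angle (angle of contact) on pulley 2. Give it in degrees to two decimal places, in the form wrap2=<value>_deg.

crossed belt: β = asin((r1+r2)/C) = asin(22/75) = 17.0576°
wrap1 = wrap2 = π + 2β = 214.1152°

wrap2=214.12_deg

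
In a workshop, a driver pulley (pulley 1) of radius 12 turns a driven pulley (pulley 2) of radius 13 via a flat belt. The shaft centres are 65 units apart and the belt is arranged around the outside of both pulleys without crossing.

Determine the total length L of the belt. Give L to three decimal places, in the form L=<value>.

open belt: β = asin((r2−r1)/C) = asin(1/65) = 0.8815°
wrap1 = π − 2β = 178.2370°
wrap2 = π + 2β = 181.7630°
tangent length = C·cosβ = 64.9923
L = r1·wrap1 + r2·wrap2 + 2·C·cosβ = 12·3.1108 + 13·3.1724 + 2·64.9923 = 208.5552

L=208.555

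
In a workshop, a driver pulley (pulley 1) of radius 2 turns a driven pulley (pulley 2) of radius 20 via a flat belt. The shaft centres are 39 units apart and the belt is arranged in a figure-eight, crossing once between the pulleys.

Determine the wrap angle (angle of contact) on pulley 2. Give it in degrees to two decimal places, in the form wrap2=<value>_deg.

crossed belt: β = asin((r1+r2)/C) = asin(22/39) = 34.3400°
wrap1 = wrap2 = π + 2β = 248.6800°

wrap2=248.68_deg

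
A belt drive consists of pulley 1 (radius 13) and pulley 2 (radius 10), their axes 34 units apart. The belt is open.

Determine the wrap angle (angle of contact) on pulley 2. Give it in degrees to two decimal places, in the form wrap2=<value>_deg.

wrap2=169.88_deg

open belt: β = asin((r2−r1)/C) = asin(-3/34) = -5.0621°
wrap1 = π − 2β = 190.1242°
wrap2 = π + 2β = 169.8758°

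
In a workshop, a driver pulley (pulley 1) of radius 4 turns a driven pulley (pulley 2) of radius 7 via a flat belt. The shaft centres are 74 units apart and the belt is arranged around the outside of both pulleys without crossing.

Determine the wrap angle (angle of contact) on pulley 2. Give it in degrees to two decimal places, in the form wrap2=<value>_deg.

open belt: β = asin((r2−r1)/C) = asin(3/74) = 2.3234°
wrap1 = π − 2β = 175.3531°
wrap2 = π + 2β = 184.6469°

wrap2=184.65_deg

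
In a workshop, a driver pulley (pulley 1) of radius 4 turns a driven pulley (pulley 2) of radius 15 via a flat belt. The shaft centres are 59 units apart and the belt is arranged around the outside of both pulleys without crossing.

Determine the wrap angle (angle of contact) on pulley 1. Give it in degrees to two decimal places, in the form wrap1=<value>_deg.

wrap1=158.51_deg

open belt: β = asin((r2−r1)/C) = asin(11/59) = 10.7451°
wrap1 = π − 2β = 158.5097°
wrap2 = π + 2β = 201.4903°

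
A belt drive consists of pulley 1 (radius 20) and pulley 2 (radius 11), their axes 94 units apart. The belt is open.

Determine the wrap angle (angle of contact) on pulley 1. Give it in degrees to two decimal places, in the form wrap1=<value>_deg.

wrap1=190.99_deg

open belt: β = asin((r2−r1)/C) = asin(-9/94) = -5.4942°
wrap1 = π − 2β = 190.9884°
wrap2 = π + 2β = 169.0116°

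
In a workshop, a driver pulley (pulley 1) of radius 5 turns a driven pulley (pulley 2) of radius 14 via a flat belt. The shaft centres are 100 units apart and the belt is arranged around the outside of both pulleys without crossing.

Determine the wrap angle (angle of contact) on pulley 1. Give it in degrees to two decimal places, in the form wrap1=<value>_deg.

wrap1=169.67_deg

open belt: β = asin((r2−r1)/C) = asin(9/100) = 5.1636°
wrap1 = π − 2β = 169.6728°
wrap2 = π + 2β = 190.3272°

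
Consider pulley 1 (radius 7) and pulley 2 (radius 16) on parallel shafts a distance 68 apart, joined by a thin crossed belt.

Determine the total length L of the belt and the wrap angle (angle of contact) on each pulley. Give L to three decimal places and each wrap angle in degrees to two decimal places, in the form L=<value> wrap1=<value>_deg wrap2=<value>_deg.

crossed belt: β = asin((r1+r2)/C) = asin(23/68) = 19.7694°
wrap1 = wrap2 = π + 2β = 219.5388°
tangent length = C·cosβ = 63.9922
L = (r1+r2)·wrap + 2·C·cosβ = 23·3.8317 + 2·63.9922 = 216.1129

L=216.113 wrap1=219.54_deg wrap2=219.54_deg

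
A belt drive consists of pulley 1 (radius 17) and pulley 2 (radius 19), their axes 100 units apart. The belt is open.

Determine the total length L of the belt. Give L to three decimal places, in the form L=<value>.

open belt: β = asin((r2−r1)/C) = asin(2/100) = 1.1460°
wrap1 = π − 2β = 177.7080°
wrap2 = π + 2β = 182.2920°
tangent length = C·cosβ = 99.9800
L = r1·wrap1 + r2·wrap2 + 2·C·cosβ = 17·3.1016 + 19·3.1816 + 2·99.9800 = 313.1373

L=313.137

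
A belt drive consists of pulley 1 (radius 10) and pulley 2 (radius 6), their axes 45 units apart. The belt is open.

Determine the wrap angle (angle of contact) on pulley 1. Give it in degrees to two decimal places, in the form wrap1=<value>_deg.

wrap1=190.20_deg

open belt: β = asin((r2−r1)/C) = asin(-4/45) = -5.0997°
wrap1 = π − 2β = 190.1994°
wrap2 = π + 2β = 169.8006°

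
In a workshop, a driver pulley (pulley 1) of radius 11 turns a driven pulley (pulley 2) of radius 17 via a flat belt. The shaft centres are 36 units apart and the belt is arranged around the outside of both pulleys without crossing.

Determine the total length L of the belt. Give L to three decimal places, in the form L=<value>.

L=160.967

open belt: β = asin((r2−r1)/C) = asin(6/36) = 9.5941°
wrap1 = π − 2β = 160.8119°
wrap2 = π + 2β = 199.1881°
tangent length = C·cosβ = 35.4965
L = r1·wrap1 + r2·wrap2 + 2·C·cosβ = 11·2.8067 + 17·3.4765 + 2·35.4965 = 160.9669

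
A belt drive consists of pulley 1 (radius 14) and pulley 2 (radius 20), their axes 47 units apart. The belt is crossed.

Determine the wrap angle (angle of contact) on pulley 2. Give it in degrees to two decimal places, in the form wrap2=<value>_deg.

wrap2=272.67_deg

crossed belt: β = asin((r1+r2)/C) = asin(34/47) = 46.3363°
wrap1 = wrap2 = π + 2β = 272.6725°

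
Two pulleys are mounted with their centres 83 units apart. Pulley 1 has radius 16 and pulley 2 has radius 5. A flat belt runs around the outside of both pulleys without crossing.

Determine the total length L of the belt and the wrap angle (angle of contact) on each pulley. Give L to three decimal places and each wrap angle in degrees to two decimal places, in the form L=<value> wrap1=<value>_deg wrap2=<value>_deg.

open belt: β = asin((r2−r1)/C) = asin(-11/83) = -7.6158°
wrap1 = π − 2β = 195.2316°
wrap2 = π + 2β = 164.7684°
tangent length = C·cosβ = 82.2679
L = r1·wrap1 + r2·wrap2 + 2·C·cosβ = 16·3.4074 + 5·2.8758 + 2·82.2679 = 233.4334

L=233.433 wrap1=195.23_deg wrap2=164.77_deg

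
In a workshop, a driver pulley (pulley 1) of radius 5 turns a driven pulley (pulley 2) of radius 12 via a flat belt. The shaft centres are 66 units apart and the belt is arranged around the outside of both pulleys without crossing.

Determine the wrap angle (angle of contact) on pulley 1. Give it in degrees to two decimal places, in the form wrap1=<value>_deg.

wrap1=167.82_deg

open belt: β = asin((r2−r1)/C) = asin(7/66) = 6.0883°
wrap1 = π − 2β = 167.8234°
wrap2 = π + 2β = 192.1766°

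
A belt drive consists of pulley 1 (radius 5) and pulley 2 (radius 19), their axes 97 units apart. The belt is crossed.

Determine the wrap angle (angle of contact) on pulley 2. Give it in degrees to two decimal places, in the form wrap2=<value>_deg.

wrap2=208.65_deg

crossed belt: β = asin((r1+r2)/C) = asin(24/97) = 14.3251°
wrap1 = wrap2 = π + 2β = 208.6501°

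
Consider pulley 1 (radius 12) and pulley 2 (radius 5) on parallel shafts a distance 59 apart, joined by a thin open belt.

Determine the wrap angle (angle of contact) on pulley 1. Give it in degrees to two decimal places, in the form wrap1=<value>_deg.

open belt: β = asin((r2−r1)/C) = asin(-7/59) = -6.8139°
wrap1 = π − 2β = 193.6277°
wrap2 = π + 2β = 166.3723°

wrap1=193.63_deg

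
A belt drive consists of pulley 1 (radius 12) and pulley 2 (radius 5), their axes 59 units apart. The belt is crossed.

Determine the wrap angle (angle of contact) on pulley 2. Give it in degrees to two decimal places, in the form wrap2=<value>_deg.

crossed belt: β = asin((r1+r2)/C) = asin(17/59) = 16.7464°
wrap1 = wrap2 = π + 2β = 213.4927°

wrap2=213.49_deg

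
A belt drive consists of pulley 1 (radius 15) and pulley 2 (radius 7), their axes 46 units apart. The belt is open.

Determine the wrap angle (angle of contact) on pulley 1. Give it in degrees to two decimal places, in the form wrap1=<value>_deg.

wrap1=200.03_deg

open belt: β = asin((r2−r1)/C) = asin(-8/46) = -10.0154°
wrap1 = π − 2β = 200.0308°
wrap2 = π + 2β = 159.9692°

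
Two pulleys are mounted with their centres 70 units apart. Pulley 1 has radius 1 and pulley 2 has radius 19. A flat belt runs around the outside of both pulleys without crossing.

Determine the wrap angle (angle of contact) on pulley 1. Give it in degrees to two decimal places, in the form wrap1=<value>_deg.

open belt: β = asin((r2−r1)/C) = asin(18/70) = 14.9006°
wrap1 = π − 2β = 150.1988°
wrap2 = π + 2β = 209.8012°

wrap1=150.20_deg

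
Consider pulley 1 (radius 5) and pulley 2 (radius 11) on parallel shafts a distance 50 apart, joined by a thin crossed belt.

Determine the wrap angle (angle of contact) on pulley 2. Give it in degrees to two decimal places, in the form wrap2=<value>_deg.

wrap2=217.33_deg

crossed belt: β = asin((r1+r2)/C) = asin(16/50) = 18.6629°
wrap1 = wrap2 = π + 2β = 217.3258°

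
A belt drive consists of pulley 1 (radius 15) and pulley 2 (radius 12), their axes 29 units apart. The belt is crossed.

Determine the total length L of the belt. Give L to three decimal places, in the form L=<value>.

crossed belt: β = asin((r1+r2)/C) = asin(27/29) = 68.5967°
wrap1 = wrap2 = π + 2β = 317.1933°
tangent length = C·cosβ = 10.5830
L = (r1+r2)·wrap + 2·C·cosβ = 27·5.5361 + 2·10.5830 = 170.6398

L=170.640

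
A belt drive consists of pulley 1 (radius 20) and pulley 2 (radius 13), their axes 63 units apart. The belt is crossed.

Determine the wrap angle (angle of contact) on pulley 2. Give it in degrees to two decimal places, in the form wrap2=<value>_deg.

crossed belt: β = asin((r1+r2)/C) = asin(33/63) = 31.5881°
wrap1 = wrap2 = π + 2β = 243.1763°

wrap2=243.18_deg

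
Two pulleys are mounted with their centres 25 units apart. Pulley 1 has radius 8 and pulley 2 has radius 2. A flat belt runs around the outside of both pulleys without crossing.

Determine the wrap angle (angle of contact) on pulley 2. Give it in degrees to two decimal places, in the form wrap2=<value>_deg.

wrap2=152.23_deg

open belt: β = asin((r2−r1)/C) = asin(-6/25) = -13.8865°
wrap1 = π − 2β = 207.7731°
wrap2 = π + 2β = 152.2269°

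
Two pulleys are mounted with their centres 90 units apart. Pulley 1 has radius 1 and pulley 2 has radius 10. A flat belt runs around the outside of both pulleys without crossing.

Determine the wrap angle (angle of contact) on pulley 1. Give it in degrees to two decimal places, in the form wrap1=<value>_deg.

open belt: β = asin((r2−r1)/C) = asin(9/90) = 5.7392°
wrap1 = π − 2β = 168.5217°
wrap2 = π + 2β = 191.4783°

wrap1=168.52_deg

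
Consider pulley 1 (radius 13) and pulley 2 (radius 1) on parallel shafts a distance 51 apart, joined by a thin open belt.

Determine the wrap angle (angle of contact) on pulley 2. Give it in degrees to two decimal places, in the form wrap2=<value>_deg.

open belt: β = asin((r2−r1)/C) = asin(-12/51) = -13.6090°
wrap1 = π − 2β = 207.2179°
wrap2 = π + 2β = 152.7821°

wrap2=152.78_deg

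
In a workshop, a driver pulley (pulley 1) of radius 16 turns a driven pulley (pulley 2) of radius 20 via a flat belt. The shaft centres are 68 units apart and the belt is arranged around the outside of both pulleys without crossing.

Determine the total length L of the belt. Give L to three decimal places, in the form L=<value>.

open belt: β = asin((r2−r1)/C) = asin(4/68) = 3.3723°
wrap1 = π − 2β = 173.2554°
wrap2 = π + 2β = 186.7446°
tangent length = C·cosβ = 67.8823
L = r1·wrap1 + r2·wrap2 + 2·C·cosβ = 16·3.0239 + 20·3.2593 + 2·67.8823 = 249.3327

L=249.333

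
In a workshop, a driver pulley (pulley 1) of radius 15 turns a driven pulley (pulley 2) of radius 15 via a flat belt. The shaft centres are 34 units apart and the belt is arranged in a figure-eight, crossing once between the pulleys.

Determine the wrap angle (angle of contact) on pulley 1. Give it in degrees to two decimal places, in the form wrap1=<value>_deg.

wrap1=303.86_deg

crossed belt: β = asin((r1+r2)/C) = asin(30/34) = 61.9275°
wrap1 = wrap2 = π + 2β = 303.8550°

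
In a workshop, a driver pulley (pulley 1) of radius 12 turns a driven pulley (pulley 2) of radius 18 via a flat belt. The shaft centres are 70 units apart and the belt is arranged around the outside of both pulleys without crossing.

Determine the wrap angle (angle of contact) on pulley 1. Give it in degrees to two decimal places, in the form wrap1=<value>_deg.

open belt: β = asin((r2−r1)/C) = asin(6/70) = 4.9171°
wrap1 = π − 2β = 170.1658°
wrap2 = π + 2β = 189.8342°

wrap1=170.17_deg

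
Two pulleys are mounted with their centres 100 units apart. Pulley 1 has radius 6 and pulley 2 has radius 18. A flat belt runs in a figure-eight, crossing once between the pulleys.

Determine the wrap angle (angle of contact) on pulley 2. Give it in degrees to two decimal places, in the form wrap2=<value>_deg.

wrap2=207.77_deg

crossed belt: β = asin((r1+r2)/C) = asin(24/100) = 13.8865°
wrap1 = wrap2 = π + 2β = 207.7731°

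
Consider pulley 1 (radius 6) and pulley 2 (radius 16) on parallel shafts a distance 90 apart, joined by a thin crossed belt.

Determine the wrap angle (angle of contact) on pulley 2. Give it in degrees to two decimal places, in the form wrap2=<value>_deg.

wrap2=208.30_deg

crossed belt: β = asin((r1+r2)/C) = asin(22/90) = 14.1490°
wrap1 = wrap2 = π + 2β = 208.2980°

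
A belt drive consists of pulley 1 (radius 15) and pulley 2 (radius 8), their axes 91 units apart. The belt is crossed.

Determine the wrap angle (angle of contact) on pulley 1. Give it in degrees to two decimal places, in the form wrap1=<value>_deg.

wrap1=209.28_deg

crossed belt: β = asin((r1+r2)/C) = asin(23/91) = 14.6401°
wrap1 = wrap2 = π + 2β = 209.2803°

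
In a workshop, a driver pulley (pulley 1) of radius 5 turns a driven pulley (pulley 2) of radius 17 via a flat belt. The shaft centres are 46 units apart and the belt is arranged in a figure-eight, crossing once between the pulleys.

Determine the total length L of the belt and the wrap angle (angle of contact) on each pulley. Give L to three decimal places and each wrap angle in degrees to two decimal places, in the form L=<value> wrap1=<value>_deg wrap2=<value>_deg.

L=171.853 wrap1=237.14_deg wrap2=237.14_deg

crossed belt: β = asin((r1+r2)/C) = asin(22/46) = 28.5719°
wrap1 = wrap2 = π + 2β = 237.1438°
tangent length = C·cosβ = 40.3980
L = (r1+r2)·wrap + 2·C·cosβ = 22·4.1389 + 2·40.3980 = 171.8527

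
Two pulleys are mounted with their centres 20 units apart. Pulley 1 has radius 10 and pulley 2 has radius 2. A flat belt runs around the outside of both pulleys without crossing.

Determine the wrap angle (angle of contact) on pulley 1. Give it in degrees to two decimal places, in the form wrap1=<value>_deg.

wrap1=227.16_deg

open belt: β = asin((r2−r1)/C) = asin(-8/20) = -23.5782°
wrap1 = π − 2β = 227.1564°
wrap2 = π + 2β = 132.8436°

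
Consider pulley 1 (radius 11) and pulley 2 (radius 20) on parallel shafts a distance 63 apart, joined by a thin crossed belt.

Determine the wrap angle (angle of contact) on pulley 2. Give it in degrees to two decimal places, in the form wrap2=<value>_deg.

wrap2=238.95_deg

crossed belt: β = asin((r1+r2)/C) = asin(31/63) = 29.4763°
wrap1 = wrap2 = π + 2β = 238.9526°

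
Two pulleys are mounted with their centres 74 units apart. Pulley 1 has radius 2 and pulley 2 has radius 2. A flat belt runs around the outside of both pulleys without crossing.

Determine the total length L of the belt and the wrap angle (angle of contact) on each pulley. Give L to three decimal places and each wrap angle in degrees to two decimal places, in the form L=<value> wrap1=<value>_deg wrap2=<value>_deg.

L=160.566 wrap1=180.00_deg wrap2=180.00_deg

open belt: β = asin((r2−r1)/C) = asin(0/74) = 0.0000°
wrap1 = π − 2β = 180.0000°
wrap2 = π + 2β = 180.0000°
tangent length = C·cosβ = 74.0000
L = r1·wrap1 + r2·wrap2 + 2·C·cosβ = 2·3.1416 + 2·3.1416 + 2·74.0000 = 160.5664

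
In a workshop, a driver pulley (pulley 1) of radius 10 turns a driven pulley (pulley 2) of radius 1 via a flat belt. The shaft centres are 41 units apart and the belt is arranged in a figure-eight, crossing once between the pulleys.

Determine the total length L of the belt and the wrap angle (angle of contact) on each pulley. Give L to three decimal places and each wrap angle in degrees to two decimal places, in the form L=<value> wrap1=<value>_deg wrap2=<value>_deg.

crossed belt: β = asin((r1+r2)/C) = asin(11/41) = 15.5627°
wrap1 = wrap2 = π + 2β = 211.1254°
tangent length = C·cosβ = 39.4968
L = (r1+r2)·wrap + 2·C·cosβ = 11·3.6848 + 2·39.4968 = 119.5268

L=119.527 wrap1=211.13_deg wrap2=211.13_deg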